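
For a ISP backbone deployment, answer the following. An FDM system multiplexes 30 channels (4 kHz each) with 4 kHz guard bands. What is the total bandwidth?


Given: 30 channels, 4 kHz each, guard = 4 kHz
Channel bandwidth = 30 * 4 = 120 kHz
Guard bands = 29 gaps * 4 kHz = 116 kHz
Total = 120 + 116 = 236 kHz

236


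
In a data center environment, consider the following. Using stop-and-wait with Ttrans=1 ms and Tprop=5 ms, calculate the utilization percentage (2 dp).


Given: Ttrans = 1 ms, Tprop = 5 ms
RTT = 2 * Tprop = 2 * 5 = 10 ms
U = Ttrans / (Ttrans + RTT)
U = 1 / (1 + 10)
U = 1 / 11 = 0.090909
U% = 9.09%

9.09


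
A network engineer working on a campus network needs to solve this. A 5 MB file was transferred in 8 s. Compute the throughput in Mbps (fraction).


Given: file = 5 MB, time = 8 s
File in Mb = 5 * 8 = 40 Mb
Throughput = 40 / 8 Mbps
Throughput = 5 Mbps

5


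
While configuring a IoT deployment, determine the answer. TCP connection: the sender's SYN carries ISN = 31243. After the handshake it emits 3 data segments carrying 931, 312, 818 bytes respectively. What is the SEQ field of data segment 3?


The SYN occupies sequence number ISN = 31243, so the first data byte is ISN + 1 = 31244.
SEQ of data segment i = (ISN + 1) + sum of payload sizes of segments 1..i-1.
Segment 1: SEQ = 31244, payload = 931 bytes
Segment 2: SEQ = 32175, payload = 312 bytes
Segment 3: SEQ = 32487, payload = 818 bytes
SEQ of segment 3 = 31244 + 931 + 312 = 32487

32487


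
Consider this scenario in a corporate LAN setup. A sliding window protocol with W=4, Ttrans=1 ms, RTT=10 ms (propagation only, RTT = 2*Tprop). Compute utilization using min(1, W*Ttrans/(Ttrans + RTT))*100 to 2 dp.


Given: W = 4, Ttrans = 1 ms, RTT = 10 ms (= 2 * Tprop, Tprop = 5 ms)
Cycle time = Ttrans + RTT = 1 + 10 = 11 ms (first packet sent until its ACK returns)
W * Ttrans = 4 * 1 = 4 ms of sending per cycle
W * Ttrans / (Ttrans + RTT) = 4 / 11 = 0.363636
U = min(1, 0.363636) = 0.363636
U% = 36.36%

36.36


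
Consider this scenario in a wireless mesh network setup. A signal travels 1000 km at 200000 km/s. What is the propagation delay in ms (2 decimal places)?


Given: distance = 1000 km, speed = 200000 km/s
Delay = distance / speed = 1000 / 200000 seconds
Delay in ms = 1000 * 1000 / 200000
Delay = 5.0000 ms
Rounded to 2 dp = 5.00 ms

5.00


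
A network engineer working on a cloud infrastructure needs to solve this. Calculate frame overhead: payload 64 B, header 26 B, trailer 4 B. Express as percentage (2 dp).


Given: payload = 64 B, header = 26 B, trailer = 4 B
Overhead bytes = header + trailer = 26 + 4 = 30
Total frame = payload + overhead = 64 + 30 = 94
Overhead % = 30 / 94 * 100 = 31.9149% -> 31.91% (2 dp)

31.91


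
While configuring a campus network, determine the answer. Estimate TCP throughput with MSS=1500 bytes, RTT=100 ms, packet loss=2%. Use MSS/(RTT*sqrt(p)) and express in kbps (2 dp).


Given: MSS = 1500 bytes, RTT = 100 ms, loss = 2%
RTT in seconds = 100 / 1000 = 0.1
Loss rate = 2% = 0.02
sqrt(loss) = sqrt(0.02) = 0.141421356237
Throughput (bytes/s) = 1500 / (0.1 * 0.141421356237) = 106066.0172
Throughput (kbps) = 106066.0172 * 8 / 1000 = 848.528137 -> 848.53 kbps (2 dp)

848.53


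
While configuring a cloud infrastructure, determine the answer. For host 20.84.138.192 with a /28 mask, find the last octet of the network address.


Given: IP = 20.84.138.192, prefix = /28
Subnet mask = 255.255.255.240
Last octet of IP: 192
Last octet of mask: 240
Network last octet = 192 AND 240 = 192

192


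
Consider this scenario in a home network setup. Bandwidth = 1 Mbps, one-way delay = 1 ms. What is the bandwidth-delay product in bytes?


Given: bandwidth = 1 Mbps, delay = 1 ms
BDP in bits = 1 * 10^6 * 1 / 1000
BDP in bits = 1000
BDP in bytes = 1000 / 8 = 125

125


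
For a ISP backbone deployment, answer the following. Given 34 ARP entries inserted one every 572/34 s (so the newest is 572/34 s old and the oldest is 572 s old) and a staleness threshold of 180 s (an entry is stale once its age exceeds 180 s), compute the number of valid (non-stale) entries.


Ages are k * 572/34 s for k = 1..34 (spacing = 16.8235 s).
Entry k is valid iff k * 572/34 <= 180 iff k <= 34 * 180 / 572 = 10.6993
n_valid = floor(10.6993) = 10
(n_stale = 34 - 10 = 24)

10


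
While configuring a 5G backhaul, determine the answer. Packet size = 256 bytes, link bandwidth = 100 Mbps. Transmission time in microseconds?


Given: packet = 256 bytes, bandwidth = 100 Mbps
Packet in bits = 256 * 8 = 2048 bits
Bandwidth = 100 * 10^6 = 100000000 bps
Time = 2048 / 100000000 seconds
Time in us = 2048 * 10^6 / 100000000 = 20.48

20.48


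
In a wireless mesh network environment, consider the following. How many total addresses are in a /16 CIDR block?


Given: CIDR prefix /16
Host bits = 32 - 16 = 16
Total addresses = 2^16 = 65536

65536


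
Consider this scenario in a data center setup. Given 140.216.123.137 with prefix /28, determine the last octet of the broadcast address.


Given: IP = 140.216.123.137, prefix = /28
Host bits = 32 - 28 = 4
Network last octet = 137 AND mask = 128
Host part size = 2^4 - 1 = 15
Broadcast last octet = 128 OR 15 = 143

143


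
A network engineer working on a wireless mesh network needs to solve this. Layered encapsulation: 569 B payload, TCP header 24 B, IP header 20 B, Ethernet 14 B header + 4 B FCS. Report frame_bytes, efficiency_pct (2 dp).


TCP segment = 569 + 24 = 593 B
IP packet = 593 + 20 = 613 B
Ethernet frame = 613 + 14 + 4 = 631 B
Efficiency = app / frame = 569 / 631 = 0.901743 = 90.1743% -> 90.17% (2 dp)

631, 90.17


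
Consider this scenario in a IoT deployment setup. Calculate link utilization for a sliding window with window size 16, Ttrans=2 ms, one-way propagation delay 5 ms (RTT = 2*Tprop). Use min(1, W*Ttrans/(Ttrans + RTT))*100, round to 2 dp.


Given: W = 16, Ttrans = 2 ms, RTT = 10 ms (= 2 * Tprop, Tprop = 5 ms)
Cycle time = Ttrans + RTT = 2 + 10 = 12 ms (first packet sent until its ACK returns)
W * Ttrans = 16 * 2 = 32 ms of sending per cycle
W * Ttrans / (Ttrans + RTT) = 32 / 12 = 2.666667
U = min(1, 2.666667) = 1.000000
U% = 100.00%

100.00


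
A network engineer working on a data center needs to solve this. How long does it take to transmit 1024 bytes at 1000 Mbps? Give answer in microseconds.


Given: packet = 1024 bytes, bandwidth = 1000 Mbps
Packet in bits = 1024 * 8 = 8192 bits
Bandwidth = 1000 * 10^6 = 1000000000 bps
Time = 8192 / 1000000000 seconds
Time in us = 8192 * 10^6 / 1000000000 = 8.192

8.192


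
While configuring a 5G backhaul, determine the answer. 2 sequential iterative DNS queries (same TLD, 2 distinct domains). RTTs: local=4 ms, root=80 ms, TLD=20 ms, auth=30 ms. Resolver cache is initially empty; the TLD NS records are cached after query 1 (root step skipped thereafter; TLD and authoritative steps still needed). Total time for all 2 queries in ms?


Lookup 1 (cold cache): local + root + TLD + auth = 4 + 80 + 20 + 30 = 134 ms
Lookups 2..2 (TLD NS cached -> skip root; new domain -> still ask TLD and auth): local + TLD + auth = 4 + 20 + 30 = 54 ms each
Remaining 1 lookups: 1 * 54 = 54 ms
Total = 134 + 54 = 188 ms

188


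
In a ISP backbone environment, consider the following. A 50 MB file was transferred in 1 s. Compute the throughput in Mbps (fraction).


Given: file = 50 MB, time = 1 s
File in Mb = 50 * 8 = 400 Mb
Throughput = 400 / 1 Mbps
Throughput = 400 Mbps

400


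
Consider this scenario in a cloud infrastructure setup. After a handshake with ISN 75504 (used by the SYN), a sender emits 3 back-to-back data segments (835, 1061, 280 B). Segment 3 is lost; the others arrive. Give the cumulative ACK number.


SYN uses sequence number 75504; first data byte = ISN + 1 = 75505.
Segment 1: SEQ = 75505, len = 835 B, covers [75505, 76339]
Segment 2: SEQ = 76340, len = 1061 B, covers [76340, 77400]
Segment 3: SEQ = 77401, len = 280 B, covers [77401, 77680] [LOST]
In-order data received: bytes [75505, 77400] (segments 1..2).
Segment 3 missing -> gap begins at byte 77401.
Cumulative ACK = next expected in-order byte = 75505 + 835 + 1061 = 77401

77401


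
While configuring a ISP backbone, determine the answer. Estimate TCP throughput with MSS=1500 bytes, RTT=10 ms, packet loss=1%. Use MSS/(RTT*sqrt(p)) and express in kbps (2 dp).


Given: MSS = 1500 bytes, RTT = 10 ms, loss = 1%
RTT in seconds = 10 / 1000 = 0.01
Loss rate = 1% = 0.01
sqrt(loss) = sqrt(0.01) = 0.1
Throughput (bytes/s) = 1500 / (0.01 * 0.1) = 1500000.0000
Throughput (kbps) = 1500000.0000 * 8 / 1000 = 12000.000000 -> 12000.00 kbps (2 dp)

12000.00


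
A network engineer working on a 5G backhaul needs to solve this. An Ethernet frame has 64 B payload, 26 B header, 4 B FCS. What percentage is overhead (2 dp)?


Given: payload = 64 B, header = 26 B, trailer = 4 B
Overhead bytes = header + trailer = 26 + 4 = 30
Total frame = payload + overhead = 64 + 30 = 94
Overhead % = 30 / 94 * 100 = 31.9149% -> 31.91% (2 dp)

31.91


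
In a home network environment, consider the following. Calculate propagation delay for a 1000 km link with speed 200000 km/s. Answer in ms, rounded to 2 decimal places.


Given: distance = 1000 km, speed = 200000 km/s
Delay = distance / speed = 1000 / 200000 seconds
Delay in ms = 1000 * 1000 / 200000
Delay = 5.0000 ms
Rounded to 2 dp = 5.00 ms

5.00


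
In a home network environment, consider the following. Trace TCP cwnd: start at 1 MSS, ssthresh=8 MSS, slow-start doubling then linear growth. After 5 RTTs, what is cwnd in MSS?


RTT 0: cwnd = 1 MSS (initial)
RTT 1: cwnd = 2 MSS (slow start, doubled)
RTT 2: cwnd = 4 MSS (slow start, doubled)
RTT 3: cwnd = 8 MSS (slow start, doubled)
RTT 4: cwnd = 9 MSS (congestion avoidance, +1)
RTT 5: cwnd = 10 MSS (congestion avoidance, +1)

10


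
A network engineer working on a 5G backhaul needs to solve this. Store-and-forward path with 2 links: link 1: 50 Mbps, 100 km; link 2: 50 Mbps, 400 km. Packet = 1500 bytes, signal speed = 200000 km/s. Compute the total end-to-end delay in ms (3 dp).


Packet = 1500 bytes = 12000 bits. Store-and-forward: sum (t_trans + t_prop) per link.
Link 1: t_trans = 12000/(50*10^6) s = 0.2400 ms; t_prop = 100/200000 s = 0.5000 ms; subtotal = 0.7400 ms
Link 2: t_trans = 12000/(50*10^6) s = 0.2400 ms; t_prop = 400/200000 s = 2.0000 ms; subtotal = 2.2400 ms
End-to-end = 0.7400 + 2.2400 = 2.9800 ms -> 2.980 ms (3 dp)

2.980


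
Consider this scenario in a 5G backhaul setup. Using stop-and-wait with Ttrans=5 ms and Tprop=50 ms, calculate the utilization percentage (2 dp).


Given: Ttrans = 5 ms, Tprop = 50 ms
RTT = 2 * Tprop = 2 * 50 = 100 ms
U = Ttrans / (Ttrans + RTT)
U = 5 / (5 + 100)
U = 5 / 105 = 0.047619
U% = 4.76%

4.76


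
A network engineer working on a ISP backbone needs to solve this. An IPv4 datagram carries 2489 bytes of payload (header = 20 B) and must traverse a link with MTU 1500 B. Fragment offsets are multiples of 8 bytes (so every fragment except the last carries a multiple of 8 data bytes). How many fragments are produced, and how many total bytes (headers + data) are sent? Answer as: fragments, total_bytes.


Max data per non-final fragment = floor((MTU - header)/8)*8 = floor((1500 - 20)/8)*8 = floor(1480/8)*8 = 1480 B
Final fragment needs no 8-byte alignment: it can carry up to MTU - header = 1480 B
Non-final fragments needed = ceil((payload - 1480) / 1480) = ceil(1009/1480) = ceil(0.6818) = 1
Number of fragments = 1 + 1 = 2
Fragment sizes (data): 1 * 1480 B + 1009 B (last, 1009 <= 1480 OK)
Total bytes sent = payload + n_frags * header = 2489 + 2*20 = 2489 + 40 = 2529 B

2, 2529


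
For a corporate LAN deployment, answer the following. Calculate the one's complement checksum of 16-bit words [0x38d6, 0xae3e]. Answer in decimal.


Given words: [0x38d6, 0xae3e]
Step 1: Sum all words
Raw sum = 14550 + 44606 = 59156
One's complement = ~59156 & 0xFFFF = 6379

6379


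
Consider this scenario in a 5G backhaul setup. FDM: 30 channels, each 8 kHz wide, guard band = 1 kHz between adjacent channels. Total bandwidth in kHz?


Given: 30 channels, 8 kHz each, guard = 1 kHz
Channel bandwidth = 30 * 8 = 240 kHz
Guard bands = 29 gaps * 1 kHz = 29 kHz
Total = 240 + 29 = 269 kHz

269


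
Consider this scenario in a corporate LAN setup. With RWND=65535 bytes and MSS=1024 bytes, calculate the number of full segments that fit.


Given: RWND = 65535 bytes, MSS = 1024 bytes
Full segments = floor(RWND / MSS)
Full segments = floor(65535 / 1024)
Full segments = floor(63.999) = 63

63


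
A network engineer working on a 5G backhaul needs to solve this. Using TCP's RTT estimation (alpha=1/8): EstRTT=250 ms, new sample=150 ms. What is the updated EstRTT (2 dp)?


Given: EstRTT = 250 ms, SampleRTT = 150 ms, alpha = 1/8
New EstRTT = (1 - alpha) * EstRTT + alpha * SampleRTT
(7/8) * 250 = 218.75
(1/8) * 150 = 18.75
New EstRTT = 218.75 + 18.75 = 237.5 ms -> 237.50 ms (2 dp)

237.50


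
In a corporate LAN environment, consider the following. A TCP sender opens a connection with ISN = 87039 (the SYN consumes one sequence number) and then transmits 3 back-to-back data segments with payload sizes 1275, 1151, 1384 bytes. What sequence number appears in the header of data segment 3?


The SYN occupies sequence number ISN = 87039, so the first data byte is ISN + 1 = 87040.
SEQ of data segment i = (ISN + 1) + sum of payload sizes of segments 1..i-1.
Segment 1: SEQ = 87040, payload = 1275 bytes
Segment 2: SEQ = 88315, payload = 1151 bytes
Segment 3: SEQ = 89466, payload = 1384 bytes
SEQ of segment 3 = 87040 + 1275 + 1151 = 89466

89466


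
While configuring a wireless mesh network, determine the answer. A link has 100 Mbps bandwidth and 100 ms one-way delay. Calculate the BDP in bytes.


Given: bandwidth = 100 Mbps, delay = 100 ms
BDP in bits = 100 * 10^6 * 100 / 1000
BDP in bits = 10000000
BDP in bytes = 10000000 / 8 = 1250000

1250000


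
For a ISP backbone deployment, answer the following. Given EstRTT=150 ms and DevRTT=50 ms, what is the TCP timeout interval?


Given: EstRTT = 150 ms, DevRTT = 50 ms
Timeout = EstRTT + 4 * DevRTT
4 * DevRTT = 4 * 50 = 200
Timeout = 150 + 200 = 350 ms

350


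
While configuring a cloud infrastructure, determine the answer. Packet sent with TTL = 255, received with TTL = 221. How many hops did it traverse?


Given: initial TTL = 255, received TTL = 221
Hops = initial TTL - received TTL
Hops = 255 - 221 = 34

34


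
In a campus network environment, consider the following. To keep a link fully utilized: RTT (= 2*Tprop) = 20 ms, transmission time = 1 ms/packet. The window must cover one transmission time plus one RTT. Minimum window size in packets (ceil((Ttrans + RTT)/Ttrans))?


Given: Ttrans = 1 ms, RTT = 20 ms (= 2 * Tprop, Tprop = 10 ms)
Time until first ACK returns = Ttrans + RTT = 1 + 20 = 21 ms
Need W * Ttrans >= Ttrans + RTT  ->  W >= (Ttrans + RTT) / Ttrans
(Ttrans + RTT) / Ttrans = 21 / 1 = 21
W_min = ceil(21) = 21

21


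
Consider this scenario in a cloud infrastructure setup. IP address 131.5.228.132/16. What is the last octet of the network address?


Given: IP = 131.5.228.132, prefix = /16
Subnet mask = 255.255.0.0
Last octet of IP: 132
Last octet of mask: 0
Network last octet = 132 AND 0 = 0

0


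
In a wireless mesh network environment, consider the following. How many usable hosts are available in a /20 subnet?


Given: subnet mask /20
Host bits = 32 - 20 = 12
Total addresses = 2^12 = 4096
Usable hosts = 4096 - 2 (network + broadcast) = 4094

4094


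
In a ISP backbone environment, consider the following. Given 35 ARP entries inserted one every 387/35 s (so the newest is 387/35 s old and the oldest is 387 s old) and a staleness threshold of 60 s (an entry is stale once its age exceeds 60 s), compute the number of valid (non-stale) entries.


Ages are k * 387/35 s for k = 1..35 (spacing = 11.0571 s).
Entry k is valid iff k * 387/35 <= 60 iff k <= 35 * 60 / 387 = 5.4264
n_valid = floor(5.4264) = 5
(n_stale = 35 - 5 = 30)

5


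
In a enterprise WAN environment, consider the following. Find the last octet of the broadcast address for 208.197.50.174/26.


Given: IP = 208.197.50.174, prefix = /26
Host bits = 32 - 26 = 6
Network last octet = 174 AND mask = 128
Host part size = 2^6 - 1 = 63
Broadcast last octet = 128 OR 63 = 191

191


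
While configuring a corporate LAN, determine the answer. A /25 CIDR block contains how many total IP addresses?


Given: CIDR prefix /25
Host bits = 32 - 25 = 7
Total addresses = 2^7 = 128

128


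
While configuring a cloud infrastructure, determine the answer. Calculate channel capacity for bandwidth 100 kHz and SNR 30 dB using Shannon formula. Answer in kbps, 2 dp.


Given: B = 100 kHz, SNR = 30 dB
SNR linear = 10^(30/10) = 1000
1 + SNR = 1001
log2(1001) = 9.9672262588
C = 100 * 1000 * 9.9672262588 = 996722.6259 bps
C = 996.722626 kbps -> 996.72 kbps (2 dp)

996.72


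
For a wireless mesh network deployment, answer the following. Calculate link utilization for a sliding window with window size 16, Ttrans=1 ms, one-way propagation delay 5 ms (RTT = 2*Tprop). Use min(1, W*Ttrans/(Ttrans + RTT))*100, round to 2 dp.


Given: W = 16, Ttrans = 1 ms, RTT = 10 ms (= 2 * Tprop, Tprop = 5 ms)
Cycle time = Ttrans + RTT = 1 + 10 = 11 ms (first packet sent until its ACK returns)
W * Ttrans = 16 * 1 = 16 ms of sending per cycle
W * Ttrans / (Ttrans + RTT) = 16 / 11 = 1.454545
U = min(1, 1.454545) = 1.000000
U% = 100.00%

100.00


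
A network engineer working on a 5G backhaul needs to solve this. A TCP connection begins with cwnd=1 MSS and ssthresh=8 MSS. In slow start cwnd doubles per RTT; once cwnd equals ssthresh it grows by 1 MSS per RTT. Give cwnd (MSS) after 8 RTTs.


RTT 0: cwnd = 1 MSS (initial)
RTT 1: cwnd = 2 MSS (slow start, doubled)
RTT 2: cwnd = 4 MSS (slow start, doubled)
RTT 3: cwnd = 8 MSS (slow start, doubled)
RTT 4: cwnd = 9 MSS (congestion avoidance, +1)
RTT 5: cwnd = 10 MSS (congestion avoidance, +1)
RTT 6: cwnd = 11 MSS (congestion avoidance, +1)
RTT 7: cwnd = 12 MSS (congestion avoidance, +1)
RTT 8: cwnd = 13 MSS (congestion avoidance, +1)

13


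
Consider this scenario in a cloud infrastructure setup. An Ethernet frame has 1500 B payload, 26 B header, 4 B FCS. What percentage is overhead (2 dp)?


Given: payload = 1500 B, header = 26 B, trailer = 4 B
Overhead bytes = header + trailer = 26 + 4 = 30
Total frame = payload + overhead = 1500 + 30 = 1530
Overhead % = 30 / 1530 * 100 = 1.9608% -> 1.96% (2 dp)

1.96


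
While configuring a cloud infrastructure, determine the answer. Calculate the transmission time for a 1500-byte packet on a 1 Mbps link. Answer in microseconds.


Given: packet = 1500 bytes, bandwidth = 1 Mbps
Packet in bits = 1500 * 8 = 12000 bits
Bandwidth = 1 * 10^6 = 1000000 bps
Time = 12000 / 1000000 seconds
Time in us = 12000 * 10^6 / 1000000 = 12000

12000


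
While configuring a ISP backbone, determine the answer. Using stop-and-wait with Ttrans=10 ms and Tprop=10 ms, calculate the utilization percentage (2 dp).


Given: Ttrans = 10 ms, Tprop = 10 ms
RTT = 2 * Tprop = 2 * 10 = 20 ms
U = Ttrans / (Ttrans + RTT)
U = 10 / (10 + 20)
U = 10 / 30 = 0.333333
U% = 33.33%

33.33


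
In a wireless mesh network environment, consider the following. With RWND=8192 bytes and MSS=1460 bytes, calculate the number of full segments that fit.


Given: RWND = 8192 bytes, MSS = 1460 bytes
Full segments = floor(RWND / MSS)
Full segments = floor(8192 / 1460)
Full segments = floor(5.611) = 5

5


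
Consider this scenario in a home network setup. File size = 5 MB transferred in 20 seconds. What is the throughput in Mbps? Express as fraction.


Given: file = 5 MB, time = 20 s
File in Mb = 5 * 8 = 40 Mb
Throughput = 40 / 20 Mbps
Throughput = 2 Mbps

2


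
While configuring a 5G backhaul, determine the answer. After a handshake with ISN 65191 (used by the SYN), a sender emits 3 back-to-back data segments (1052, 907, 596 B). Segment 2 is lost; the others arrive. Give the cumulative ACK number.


SYN uses sequence number 65191; first data byte = ISN + 1 = 65192.
Segment 1: SEQ = 65192, len = 1052 B, covers [65192, 66243]
Segment 2: SEQ = 66244, len = 907 B, covers [66244, 67150] [LOST]
Segment 3: SEQ = 67151, len = 596 B, covers [67151, 67746]
In-order data received: bytes [65192, 66243] (segments 1..1).
Segment 2 missing -> gap begins at byte 66244; later segments buffered out of order.
Cumulative ACK = next expected in-order byte = 65192 + 1052 = 66244

66244


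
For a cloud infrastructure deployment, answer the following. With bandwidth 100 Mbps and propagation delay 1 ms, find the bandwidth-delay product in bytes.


Given: bandwidth = 100 Mbps, delay = 1 ms
BDP in bits = 100 * 10^6 * 1 / 1000
BDP in bits = 100000
BDP in bytes = 100000 / 8 = 12500

12500


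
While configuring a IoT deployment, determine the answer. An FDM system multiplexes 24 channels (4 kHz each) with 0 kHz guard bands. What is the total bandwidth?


Given: 24 channels, 4 kHz each, guard = 0 kHz
Channel bandwidth = 24 * 4 = 96 kHz
Guard bands = 23 gaps * 0 kHz = 0 kHz
Total = 96 + 0 = 96 kHz

96


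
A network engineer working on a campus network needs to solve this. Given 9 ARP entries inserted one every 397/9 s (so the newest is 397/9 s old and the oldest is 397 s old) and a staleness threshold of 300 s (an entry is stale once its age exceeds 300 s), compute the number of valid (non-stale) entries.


Ages are k * 397/9 s for k = 1..9 (spacing = 44.1111 s).
Entry k is valid iff k * 397/9 <= 300 iff k <= 9 * 300 / 397 = 6.8010
n_valid = floor(6.8010) = 6
(n_stale = 9 - 6 = 3)

6


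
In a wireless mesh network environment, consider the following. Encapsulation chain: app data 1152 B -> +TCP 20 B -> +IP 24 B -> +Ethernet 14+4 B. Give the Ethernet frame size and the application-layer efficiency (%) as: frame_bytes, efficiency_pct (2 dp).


TCP segment = 1152 + 20 = 1172 B
IP packet = 1172 + 24 = 1196 B
Ethernet frame = 1196 + 14 + 4 = 1214 B
Efficiency = app / frame = 1152 / 1214 = 0.948929 = 94.8929% -> 94.89% (2 dp)

1214, 94.89


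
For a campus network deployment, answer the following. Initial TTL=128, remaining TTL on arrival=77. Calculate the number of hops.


Given: initial TTL = 128, received TTL = 77
Hops = initial TTL - received TTL
Hops = 128 - 77 = 51

51


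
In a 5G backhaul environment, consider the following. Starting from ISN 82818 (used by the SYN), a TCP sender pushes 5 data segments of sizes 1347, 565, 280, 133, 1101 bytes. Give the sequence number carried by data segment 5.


The SYN occupies sequence number ISN = 82818, so the first data byte is ISN + 1 = 82819.
SEQ of data segment i = (ISN + 1) + sum of payload sizes of segments 1..i-1.
Segment 1: SEQ = 82819, payload = 1347 bytes
Segment 2: SEQ = 84166, payload = 565 bytes
Segment 3: SEQ = 84731, payload = 280 bytes
Segment 4: SEQ = 85011, payload = 133 bytes
Segment 5: SEQ = 85144, payload = 1101 bytes
SEQ of segment 5 = 82819 + 1347 + 565 + 280 + 133 = 85144

85144


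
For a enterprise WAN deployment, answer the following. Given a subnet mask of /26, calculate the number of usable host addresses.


Given: subnet mask /26
Host bits = 32 - 26 = 6
Total addresses = 2^6 = 64
Usable hosts = 64 - 2 (network + broadcast) = 62

62


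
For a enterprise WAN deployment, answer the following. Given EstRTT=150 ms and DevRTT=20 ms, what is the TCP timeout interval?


Given: EstRTT = 150 ms, DevRTT = 20 ms
Timeout = EstRTT + 4 * DevRTT
4 * DevRTT = 4 * 20 = 80
Timeout = 150 + 80 = 230 ms

230


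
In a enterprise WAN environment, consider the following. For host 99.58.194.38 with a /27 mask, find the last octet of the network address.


Given: IP = 99.58.194.38, prefix = /27
Subnet mask = 255.255.255.224
Last octet of IP: 38
Last octet of mask: 224
Network last octet = 38 AND 224 = 32

32


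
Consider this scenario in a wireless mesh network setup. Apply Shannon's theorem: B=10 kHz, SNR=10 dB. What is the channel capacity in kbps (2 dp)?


Given: B = 10 kHz, SNR = 10 dB
SNR linear = 10^(10/10) = 10
1 + SNR = 11
log2(11) = 3.4594316186
C = 10 * 1000 * 3.4594316186 = 34594.3162 bps
C = 34.594316 kbps -> 34.59 kbps (2 dp)

34.59


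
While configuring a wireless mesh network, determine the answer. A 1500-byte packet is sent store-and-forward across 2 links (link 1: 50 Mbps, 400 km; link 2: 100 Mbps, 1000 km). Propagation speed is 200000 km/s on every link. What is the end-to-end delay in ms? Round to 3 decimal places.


Packet = 1500 bytes = 12000 bits. Store-and-forward: sum (t_trans + t_prop) per link.
Link 1: t_trans = 12000/(50*10^6) s = 0.2400 ms; t_prop = 400/200000 s = 2.0000 ms; subtotal = 2.2400 ms
Link 2: t_trans = 12000/(100*10^6) s = 0.1200 ms; t_prop = 1000/200000 s = 5.0000 ms; subtotal = 5.1200 ms
End-to-end = 2.2400 + 5.1200 = 7.3600 ms -> 7.360 ms (3 dp)

7.360


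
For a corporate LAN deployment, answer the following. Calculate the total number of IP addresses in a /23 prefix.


Given: CIDR prefix /23
Host bits = 32 - 23 = 9
Total addresses = 2^9 = 512

512


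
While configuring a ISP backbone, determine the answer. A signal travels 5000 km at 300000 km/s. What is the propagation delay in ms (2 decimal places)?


Given: distance = 5000 km, speed = 300000 km/s
Delay = distance / speed = 5000 / 300000 seconds
Delay in ms = 5000 * 1000 / 300000
Delay = 16.6667 ms
Rounded to 2 dp = 16.67 ms

16.67


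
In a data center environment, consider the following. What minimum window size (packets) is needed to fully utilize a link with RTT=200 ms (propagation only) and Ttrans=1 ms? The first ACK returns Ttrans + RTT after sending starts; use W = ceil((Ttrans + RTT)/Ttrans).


Given: Ttrans = 1 ms, RTT = 200 ms (= 2 * Tprop, Tprop = 100 ms)
Time until first ACK returns = Ttrans + RTT = 1 + 200 = 201 ms
Need W * Ttrans >= Ttrans + RTT  ->  W >= (Ttrans + RTT) / Ttrans
(Ttrans + RTT) / Ttrans = 201 / 1 = 201
W_min = ceil(201) = 201

201


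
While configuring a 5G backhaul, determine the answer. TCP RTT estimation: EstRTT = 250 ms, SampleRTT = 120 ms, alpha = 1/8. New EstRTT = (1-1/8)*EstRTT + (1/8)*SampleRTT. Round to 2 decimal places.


Given: EstRTT = 250 ms, SampleRTT = 120 ms, alpha = 1/8
New EstRTT = (1 - alpha) * EstRTT + alpha * SampleRTT
(7/8) * 250 = 218.75
(1/8) * 120 = 15
New EstRTT = 218.75 + 15 = 233.75 ms -> 233.75 ms (2 dp)

233.75


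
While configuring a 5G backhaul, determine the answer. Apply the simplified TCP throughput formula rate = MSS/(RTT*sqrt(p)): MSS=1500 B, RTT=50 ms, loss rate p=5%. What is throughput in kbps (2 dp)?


Given: MSS = 1500 bytes, RTT = 50 ms, loss = 5%
RTT in seconds = 50 / 1000 = 0.05
Loss rate = 5% = 0.05
sqrt(loss) = sqrt(0.05) = 0.223606797750
Throughput (bytes/s) = 1500 / (0.05 * 0.223606797750) = 134164.0786
Throughput (kbps) = 134164.0786 * 8 / 1000 = 1073.312629 -> 1073.31 kbps (2 dp)

1073.31


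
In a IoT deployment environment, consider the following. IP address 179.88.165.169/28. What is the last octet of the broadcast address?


Given: IP = 179.88.165.169, prefix = /28
Host bits = 32 - 28 = 4
Network last octet = 169 AND mask = 160
Host part size = 2^4 - 1 = 15
Broadcast last octet = 160 OR 15 = 175

175


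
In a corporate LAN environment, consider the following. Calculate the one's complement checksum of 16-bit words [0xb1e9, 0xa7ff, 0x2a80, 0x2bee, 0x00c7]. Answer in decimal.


Given words: [0xb1e9, 0xa7ff, 0x2a80, 0x2bee, 0x00c7]
Step 1: Sum all words
Raw sum = 45545 + 43007 + 10880 + 11246 + 199 = 110877
Step 2: Fold carry: (45341 + 1) = 45342
One's complement = ~45342 & 0xFFFF = 20193

20193


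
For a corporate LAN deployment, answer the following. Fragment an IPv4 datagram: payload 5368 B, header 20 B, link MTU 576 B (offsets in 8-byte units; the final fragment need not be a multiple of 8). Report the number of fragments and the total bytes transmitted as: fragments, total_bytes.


Max data per non-final fragment = floor((MTU - header)/8)*8 = floor((576 - 20)/8)*8 = floor(556/8)*8 = 552 B
Final fragment needs no 8-byte alignment: it can carry up to MTU - header = 556 B
Non-final fragments needed = ceil((payload - 556) / 552) = ceil(4812/552) = ceil(8.7174) = 9
Number of fragments = 9 + 1 = 10
Fragment sizes (data): 9 * 552 B + 400 B (last, 400 <= 556 OK)
Total bytes sent = payload + n_frags * header = 5368 + 10*20 = 5368 + 200 = 5568 B

10, 5568


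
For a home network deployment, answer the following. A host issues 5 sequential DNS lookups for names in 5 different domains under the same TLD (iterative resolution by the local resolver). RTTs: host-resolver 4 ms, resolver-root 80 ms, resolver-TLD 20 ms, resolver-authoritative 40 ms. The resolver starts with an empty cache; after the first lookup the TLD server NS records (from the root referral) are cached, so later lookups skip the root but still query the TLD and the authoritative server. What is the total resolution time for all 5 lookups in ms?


Lookup 1 (cold cache): local + root + TLD + auth = 4 + 80 + 20 + 40 = 144 ms
Lookups 2..5 (TLD NS cached -> skip root; new domain -> still ask TLD and auth): local + TLD + auth = 4 + 20 + 40 = 64 ms each
Remaining 4 lookups: 4 * 64 = 256 ms
Total = 144 + 256 = 400 ms

400


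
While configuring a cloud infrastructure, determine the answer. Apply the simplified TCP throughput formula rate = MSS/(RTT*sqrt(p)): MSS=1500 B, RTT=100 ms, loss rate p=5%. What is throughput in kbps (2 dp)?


Given: MSS = 1500 bytes, RTT = 100 ms, loss = 5%
RTT in seconds = 100 / 1000 = 0.1
Loss rate = 5% = 0.05
sqrt(loss) = sqrt(0.05) = 0.223606797750
Throughput (bytes/s) = 1500 / (0.1 * 0.223606797750) = 67082.0393
Throughput (kbps) = 67082.0393 * 8 / 1000 = 536.656315 -> 536.66 kbps (2 dp)

536.66


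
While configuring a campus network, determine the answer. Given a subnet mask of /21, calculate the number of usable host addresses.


Given: subnet mask /21
Host bits = 32 - 21 = 11
Total addresses = 2^11 = 2048
Usable hosts = 2048 - 2 (network + broadcast) = 2046

2046


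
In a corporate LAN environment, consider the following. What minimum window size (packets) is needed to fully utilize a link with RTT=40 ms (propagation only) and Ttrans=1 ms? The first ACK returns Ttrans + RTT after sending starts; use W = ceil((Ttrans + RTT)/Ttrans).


Given: Ttrans = 1 ms, RTT = 40 ms (= 2 * Tprop, Tprop = 20 ms)
Time until first ACK returns = Ttrans + RTT = 1 + 40 = 41 ms
Need W * Ttrans >= Ttrans + RTT  ->  W >= (Ttrans + RTT) / Ttrans
(Ttrans + RTT) / Ttrans = 41 / 1 = 41
W_min = ceil(41) = 41

41


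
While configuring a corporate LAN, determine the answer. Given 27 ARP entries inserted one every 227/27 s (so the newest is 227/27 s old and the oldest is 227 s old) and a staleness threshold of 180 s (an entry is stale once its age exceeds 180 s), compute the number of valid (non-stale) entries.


Ages are k * 227/27 s for k = 1..27 (spacing = 8.4074 s).
Entry k is valid iff k * 227/27 <= 180 iff k <= 27 * 180 / 227 = 21.4097
n_valid = floor(21.4097) = 21
(n_stale = 27 - 21 = 6)

21


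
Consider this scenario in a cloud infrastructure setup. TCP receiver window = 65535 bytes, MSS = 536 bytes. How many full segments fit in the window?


Given: RWND = 65535 bytes, MSS = 536 bytes
Full segments = floor(RWND / MSS)
Full segments = floor(65535 / 536)
Full segments = floor(122.2668) = 122

122


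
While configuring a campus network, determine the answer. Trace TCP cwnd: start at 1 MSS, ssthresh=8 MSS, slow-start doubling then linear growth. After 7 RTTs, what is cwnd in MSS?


RTT 0: cwnd = 1 MSS (initial)
RTT 1: cwnd = 2 MSS (slow start, doubled)
RTT 2: cwnd = 4 MSS (slow start, doubled)
RTT 3: cwnd = 8 MSS (slow start, doubled)
RTT 4: cwnd = 9 MSS (congestion avoidance, +1)
RTT 5: cwnd = 10 MSS (congestion avoidance, +1)
RTT 6: cwnd = 11 MSS (congestion avoidance, +1)
RTT 7: cwnd = 12 MSS (congestion avoidance, +1)

12


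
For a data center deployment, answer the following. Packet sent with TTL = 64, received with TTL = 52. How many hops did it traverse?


Given: initial TTL = 64, received TTL = 52
Hops = initial TTL - received TTL
Hops = 64 - 52 = 12

12


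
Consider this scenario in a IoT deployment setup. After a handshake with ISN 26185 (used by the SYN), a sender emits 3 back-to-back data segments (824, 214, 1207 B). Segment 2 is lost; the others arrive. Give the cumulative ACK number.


SYN uses sequence number 26185; first data byte = ISN + 1 = 26186.
Segment 1: SEQ = 26186, len = 824 B, covers [26186, 27009]
Segment 2: SEQ = 27010, len = 214 B, covers [27010, 27223] [LOST]
Segment 3: SEQ = 27224, len = 1207 B, covers [27224, 28430]
In-order data received: bytes [26186, 27009] (segments 1..1).
Segment 2 missing -> gap begins at byte 27010; later segments buffered out of order.
Cumulative ACK = next expected in-order byte = 26186 + 824 = 27010

27010


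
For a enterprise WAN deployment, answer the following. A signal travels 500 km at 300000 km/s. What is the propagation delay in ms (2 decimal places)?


Given: distance = 500 km, speed = 300000 km/s
Delay = distance / speed = 500 / 300000 seconds
Delay in ms = 500 * 1000 / 300000
Delay = 1.6667 ms
Rounded to 2 dp = 1.67 ms

1.67


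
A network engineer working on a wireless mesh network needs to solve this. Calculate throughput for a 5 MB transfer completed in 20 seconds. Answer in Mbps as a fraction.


Given: file = 5 MB, time = 20 s
File in Mb = 5 * 8 = 40 Mb
Throughput = 40 / 20 Mbps
Throughput = 2 Mbps

2


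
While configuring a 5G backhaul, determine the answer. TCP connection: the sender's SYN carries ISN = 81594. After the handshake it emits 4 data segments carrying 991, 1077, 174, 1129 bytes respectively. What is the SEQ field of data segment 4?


The SYN occupies sequence number ISN = 81594, so the first data byte is ISN + 1 = 81595.
SEQ of data segment i = (ISN + 1) + sum of payload sizes of segments 1..i-1.
Segment 1: SEQ = 81595, payload = 991 bytes
Segment 2: SEQ = 82586, payload = 1077 bytes
Segment 3: SEQ = 83663, payload = 174 bytes
Segment 4: SEQ = 83837, payload = 1129 bytes
SEQ of segment 4 = 81595 + 991 + 1077 + 174 = 83837

83837


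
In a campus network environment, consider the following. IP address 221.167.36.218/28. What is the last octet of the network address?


Given: IP = 221.167.36.218, prefix = /28
Subnet mask = 255.255.255.240
Last octet of IP: 218
Last octet of mask: 240
Network last octet = 218 AND 240 = 208

208


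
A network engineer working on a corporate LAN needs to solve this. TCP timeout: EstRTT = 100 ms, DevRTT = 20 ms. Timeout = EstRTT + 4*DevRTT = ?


Given: EstRTT = 100 ms, DevRTT = 20 ms
Timeout = EstRTT + 4 * DevRTT
4 * DevRTT = 4 * 20 = 80
Timeout = 100 + 80 = 180 ms

180


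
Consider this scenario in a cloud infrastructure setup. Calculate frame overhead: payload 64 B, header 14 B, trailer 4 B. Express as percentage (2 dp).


Given: payload = 64 B, header = 14 B, trailer = 4 B
Overhead bytes = header + trailer = 14 + 4 = 18
Total frame = payload + overhead = 64 + 18 = 82
Overhead % = 18 / 82 * 100 = 21.9512% -> 21.95% (2 dp)

21.95


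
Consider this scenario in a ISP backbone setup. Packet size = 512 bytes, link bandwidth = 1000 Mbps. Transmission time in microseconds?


Given: packet = 512 bytes, bandwidth = 1000 Mbps
Packet in bits = 512 * 8 = 4096 bits
Bandwidth = 1000 * 10^6 = 1000000000 bps
Time = 4096 / 1000000000 seconds
Time in us = 4096 * 10^6 / 1000000000 = 4.096

4.096


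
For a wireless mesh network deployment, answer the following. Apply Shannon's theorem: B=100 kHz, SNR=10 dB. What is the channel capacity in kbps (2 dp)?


Given: B = 100 kHz, SNR = 10 dB
SNR linear = 10^(10/10) = 10
1 + SNR = 11
log2(11) = 3.4594316186
C = 100 * 1000 * 3.4594316186 = 345943.1619 bps
C = 345.943162 kbps -> 345.94 kbps (2 dp)

345.94


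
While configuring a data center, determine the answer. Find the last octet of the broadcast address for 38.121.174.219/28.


Given: IP = 38.121.174.219, prefix = /28
Host bits = 32 - 28 = 4
Network last octet = 219 AND mask = 208
Host part size = 2^4 - 1 = 15
Broadcast last octet = 208 OR 15 = 223

223


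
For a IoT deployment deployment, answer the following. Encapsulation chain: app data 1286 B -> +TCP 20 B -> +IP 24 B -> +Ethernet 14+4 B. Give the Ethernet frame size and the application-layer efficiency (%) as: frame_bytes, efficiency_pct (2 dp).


TCP segment = 1286 + 20 = 1306 B
IP packet = 1306 + 24 = 1330 B
Ethernet frame = 1330 + 14 + 4 = 1348 B
Efficiency = app / frame = 1286 / 1348 = 0.954006 = 95.4006% -> 95.40% (2 dp)

1348, 95.40


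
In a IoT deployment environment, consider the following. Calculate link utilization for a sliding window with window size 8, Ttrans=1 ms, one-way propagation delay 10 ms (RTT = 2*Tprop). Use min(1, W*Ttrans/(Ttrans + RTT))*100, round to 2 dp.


Given: W = 8, Ttrans = 1 ms, RTT = 20 ms (= 2 * Tprop, Tprop = 10 ms)
Cycle time = Ttrans + RTT = 1 + 20 = 21 ms (first packet sent until its ACK returns)
W * Ttrans = 8 * 1 = 8 ms of sending per cycle
W * Ttrans / (Ttrans + RTT) = 8 / 21 = 0.380952
U = min(1, 0.380952) = 0.380952
U% = 38.10%

38.10


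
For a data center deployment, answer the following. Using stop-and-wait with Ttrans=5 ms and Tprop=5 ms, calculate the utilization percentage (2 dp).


Given: Ttrans = 5 ms, Tprop = 5 ms
RTT = 2 * Tprop = 2 * 5 = 10 ms
U = Ttrans / (Ttrans + RTT)
U = 5 / (5 + 10)
U = 5 / 15 = 0.333333
U% = 33.33%

33.33


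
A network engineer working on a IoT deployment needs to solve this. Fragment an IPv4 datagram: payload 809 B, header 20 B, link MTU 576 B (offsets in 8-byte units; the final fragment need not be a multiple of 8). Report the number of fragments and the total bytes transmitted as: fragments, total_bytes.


Max data per non-final fragment = floor((MTU - header)/8)*8 = floor((576 - 20)/8)*8 = floor(556/8)*8 = 552 B
Final fragment needs no 8-byte alignment: it can carry up to MTU - header = 556 B
Non-final fragments needed = ceil((payload - 556) / 552) = ceil(253/552) = ceil(0.4583) = 1
Number of fragments = 1 + 1 = 2
Fragment sizes (data): 1 * 552 B + 257 B (last, 257 <= 556 OK)
Total bytes sent = payload + n_frags * header = 809 + 2*20 = 809 + 40 = 849 B

2, 849


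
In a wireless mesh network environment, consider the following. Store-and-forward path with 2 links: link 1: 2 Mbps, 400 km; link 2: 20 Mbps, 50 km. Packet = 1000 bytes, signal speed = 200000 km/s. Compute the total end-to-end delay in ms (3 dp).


Packet = 1000 bytes = 8000 bits. Store-and-forward: sum (t_trans + t_prop) per link.
Link 1: t_trans = 8000/(2*10^6) s = 4.0000 ms; t_prop = 400/200000 s = 2.0000 ms; subtotal = 6.0000 ms
Link 2: t_trans = 8000/(20*10^6) s = 0.4000 ms; t_prop = 50/200000 s = 0.2500 ms; subtotal = 0.6500 ms
End-to-end = 6.0000 + 0.6500 = 6.6500 ms -> 6.650 ms (3 dp)

6.650


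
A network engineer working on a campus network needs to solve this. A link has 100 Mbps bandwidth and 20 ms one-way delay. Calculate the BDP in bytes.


Given: bandwidth = 100 Mbps, delay = 20 ms
BDP in bits = 100 * 10^6 * 20 / 1000
BDP in bits = 2000000
BDP in bytes = 2000000 / 8 = 250000

250000


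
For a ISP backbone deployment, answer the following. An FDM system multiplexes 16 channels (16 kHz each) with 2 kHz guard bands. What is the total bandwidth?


Given: 16 channels, 16 kHz each, guard = 2 kHz
Channel bandwidth = 16 * 16 = 256 kHz
Guard bands = 15 gaps * 2 kHz = 30 kHz
Total = 256 + 30 = 286 kHz

286


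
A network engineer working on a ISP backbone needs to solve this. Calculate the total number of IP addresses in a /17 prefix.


Given: CIDR prefix /17
Host bits = 32 - 17 = 15
Total addresses = 2^15 = 32768

32768


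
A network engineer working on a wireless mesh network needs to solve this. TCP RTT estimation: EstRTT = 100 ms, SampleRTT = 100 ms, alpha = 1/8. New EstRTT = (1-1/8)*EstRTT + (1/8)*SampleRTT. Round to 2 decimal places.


Given: EstRTT = 100 ms, SampleRTT = 100 ms, alpha = 1/8
New EstRTT = (1 - alpha) * EstRTT + alpha * SampleRTT
(7/8) * 100 = 87.5
(1/8) * 100 = 12.5
New EstRTT = 87.5 + 12.5 = 100 ms -> 100.00 ms (2 dp)

100.00
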